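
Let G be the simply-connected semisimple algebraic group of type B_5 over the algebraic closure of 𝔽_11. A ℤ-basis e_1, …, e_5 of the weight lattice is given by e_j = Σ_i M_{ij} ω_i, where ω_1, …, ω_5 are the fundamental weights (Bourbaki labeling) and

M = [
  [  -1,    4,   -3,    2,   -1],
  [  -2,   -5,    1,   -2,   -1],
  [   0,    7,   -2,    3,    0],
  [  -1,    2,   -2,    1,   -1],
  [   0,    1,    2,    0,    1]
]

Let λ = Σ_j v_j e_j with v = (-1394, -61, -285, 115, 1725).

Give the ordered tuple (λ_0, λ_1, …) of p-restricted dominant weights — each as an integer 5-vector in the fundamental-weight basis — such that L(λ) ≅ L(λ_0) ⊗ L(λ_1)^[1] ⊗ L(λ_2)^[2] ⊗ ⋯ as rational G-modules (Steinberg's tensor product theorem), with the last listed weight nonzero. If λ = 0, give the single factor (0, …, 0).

ω-coordinates c = M·v, v = (-1394, -61, -285, 115, 1725):
  c_1 = (-1)·(-1394) + (4)·(-61) + (-3)·(-285) + (2)·(115) + (-1)·(1725) = 510
  c_2 = (-2)·(-1394) + (-5)·(-61) + (1)·(-285) + (-2)·(115) + (-1)·(1725) = 853
  c_3 = (0)·(-1394) + (7)·(-61) + (-2)·(-285) + (3)·(115) + (0)·(1725) = 488
  c_4 = (-1)·(-1394) + (2)·(-61) + (-2)·(-285) + (1)·(115) + (-1)·(1725) = 232
  c_5 = (0)·(-1394) + (1)·(-61) + (2)·(-285) + (0)·(115) + (1)·(1725) = 1094
p = 11; digits c_i = Σ_j d_{ij}·11^j, 0 ≤ d_{ij} < 11:
  c_1 = 510 = 4·11^0 + 2·11^1 + 4·11^2
  c_2 = 853 = 6·11^0 + 0·11^1 + 7·11^2
  c_3 = 488 = 4·11^0 + 0·11^1 + 4·11^2
  c_4 = 232 = 1·11^0 + 10·11^1 + 1·11^2
  c_5 = 1094 = 5·11^0 + 0·11^1 + 9·11^2
p-restricted factor λ_0 = (4, 6, 4, 1, 5)
p-restricted factor λ_1 = (2, 0, 0, 10, 0)
p-restricted factor λ_2 = (4, 7, 4, 1, 9)

((4, 6, 4, 1, 5), (2, 0, 0, 10, 0), (4, 7, 4, 1, 9))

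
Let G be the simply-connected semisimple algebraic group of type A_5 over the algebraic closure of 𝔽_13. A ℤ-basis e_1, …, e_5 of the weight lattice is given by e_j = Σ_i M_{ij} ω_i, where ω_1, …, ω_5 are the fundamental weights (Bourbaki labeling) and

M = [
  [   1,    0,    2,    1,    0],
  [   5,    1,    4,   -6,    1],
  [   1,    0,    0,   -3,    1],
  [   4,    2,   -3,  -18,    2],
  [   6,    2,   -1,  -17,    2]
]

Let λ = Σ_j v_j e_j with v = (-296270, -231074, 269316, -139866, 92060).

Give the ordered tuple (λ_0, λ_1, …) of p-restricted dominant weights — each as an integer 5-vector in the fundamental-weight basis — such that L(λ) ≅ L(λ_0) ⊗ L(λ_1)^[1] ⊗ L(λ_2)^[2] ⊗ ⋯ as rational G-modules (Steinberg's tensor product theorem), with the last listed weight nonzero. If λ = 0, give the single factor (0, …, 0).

In the fundamental-weight basis, λ has coordinates c = M·v (v = (-296270, -231074, 269316, -139866, 92060)):
  c_1 = (1)·(-296270) + (0)·(-231074) + (2)·(269316) + (1)·(-139866) + (0)·(92060) = 102496
  c_2 = (5)·(-296270) + (1)·(-231074) + (4)·(269316) + (-6)·(-139866) + (1)·(92060) = 296096
  c_3 = (1)·(-296270) + (0)·(-231074) + (0)·(269316) + (-3)·(-139866) + (1)·(92060) = 215388
  c_4 = (4)·(-296270) + (2)·(-231074) + (-3)·(269316) + (-18)·(-139866) + (2)·(92060) = 246532
  c_5 = (6)·(-296270) + (2)·(-231074) + (-1)·(269316) + (-17)·(-139866) + (2)·(92060) = 52758
Base-13 expansion of each c_i:
  c_1 = 102496 = 4·13^0 + 6·13^1 + 8·13^2 + 7·13^3 + 3·13^4
  c_2 = 296096 = 8·13^0 + 0·13^1 + 10·13^2 + 4·13^3 + 10·13^4
  c_3 = 215388 = 4·13^0 + 6·13^1 + 0·13^2 + 7·13^3 + 7·13^4
  c_4 = 246532 = 0·13^0 + 10·13^1 + 2·13^2 + 8·13^3 + 8·13^4
  c_5 = 52758 = 4·13^0 + 2·13^1 + 0·13^2 + 11·13^3 + 1·13^4
p-restricted factor λ_0 = (4, 8, 4, 0, 4)
p-restricted factor λ_1 = (6, 0, 6, 10, 2)
p-restricted factor λ_2 = (8, 10, 0, 2, 0)
p-restricted factor λ_3 = (7, 4, 7, 8, 11)
p-restricted factor λ_4 = (3, 10, 7, 8, 1)

((4, 8, 4, 0, 4), (6, 0, 6, 10, 2), (8, 10, 0, 2, 0), (7, 4, 7, 8, 11), (3, 10, 7, 8, 1))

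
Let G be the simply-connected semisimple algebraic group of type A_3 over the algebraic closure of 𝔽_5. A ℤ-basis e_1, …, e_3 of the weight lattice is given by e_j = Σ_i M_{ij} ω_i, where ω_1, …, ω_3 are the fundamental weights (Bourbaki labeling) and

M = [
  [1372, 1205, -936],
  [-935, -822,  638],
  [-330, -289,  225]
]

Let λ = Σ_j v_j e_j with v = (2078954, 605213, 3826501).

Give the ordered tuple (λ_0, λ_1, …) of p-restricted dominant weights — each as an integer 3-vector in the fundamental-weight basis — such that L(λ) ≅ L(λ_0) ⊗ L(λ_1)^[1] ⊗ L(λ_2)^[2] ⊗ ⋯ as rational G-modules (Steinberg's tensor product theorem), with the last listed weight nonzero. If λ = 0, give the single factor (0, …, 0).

Change of basis e → ω: c = M·v where v = (2078954, 605213, 3826501):
  c_1 = (1372)·(2078954) + (1205)·(605213) + (-936)·(3826501) = 1617
  c_2 = (-935)·(2078954) + (-822)·(605213) + (638)·(3826501) = 562
  c_3 = (-330)·(2078954) + (-289)·(605213) + (225)·(3826501) = 1348
Writing each c_i in base p = 5:
  c_1 = 1617 = 2·5^0 + 3·5^1 + 4·5^2 + 2·5^3 + 2·5^4
  c_2 = 562 = 2·5^0 + 2·5^1 + 2·5^2 + 4·5^3
  c_3 = 1348 = 3·5^0 + 4·5^1 + 3·5^2 + 0·5^3 + 2·5^4
Factor λ_0 = (2, 2, 3)
Factor λ_1 = (3, 2, 4)
Factor λ_2 = (4, 2, 3)
Factor λ_3 = (2, 4, 0)
Factor λ_4 = (2, 0, 2)

((2, 2, 3), (3, 2, 4), (4, 2, 3), (2, 4, 0), (2, 0, 2))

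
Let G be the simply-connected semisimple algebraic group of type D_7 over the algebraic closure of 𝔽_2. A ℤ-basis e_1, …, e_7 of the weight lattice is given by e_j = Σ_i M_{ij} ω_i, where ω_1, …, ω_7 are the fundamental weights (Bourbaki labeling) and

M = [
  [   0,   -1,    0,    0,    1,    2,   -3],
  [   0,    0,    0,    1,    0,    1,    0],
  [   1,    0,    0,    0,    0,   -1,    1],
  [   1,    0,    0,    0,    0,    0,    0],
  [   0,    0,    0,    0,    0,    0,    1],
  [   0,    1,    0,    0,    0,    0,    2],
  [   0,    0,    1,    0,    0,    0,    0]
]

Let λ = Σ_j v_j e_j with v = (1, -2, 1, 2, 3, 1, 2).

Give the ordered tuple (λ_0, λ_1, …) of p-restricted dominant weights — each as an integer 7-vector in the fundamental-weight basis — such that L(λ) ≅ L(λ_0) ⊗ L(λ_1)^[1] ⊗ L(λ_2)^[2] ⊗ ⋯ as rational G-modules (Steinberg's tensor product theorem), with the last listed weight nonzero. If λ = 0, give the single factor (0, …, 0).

((1, 1, 0, 1, 0, 0, 1), (0, 1, 1, 0, 1, 1, 0))

Compute c_i = Σ_j M_{ij} v_j with v = (1, -2, 1, 2, 3, 1, 2):
  c_1 = (0)·(1) + (-1)·(-2) + (0)·(1) + (0)·(2) + (1)·(3) + (2)·(1) + (-3)·(2) = 1
  c_2 = (0)·(1) + (0)·(-2) + (0)·(1) + (1)·(2) + (0)·(3) + (1)·(1) + (0)·(2) = 3
  c_3 = (1)·(1) + (0)·(-2) + (0)·(1) + (0)·(2) + (0)·(3) + (-1)·(1) + (1)·(2) = 2
  c_4 = (1)·(1) + (0)·(-2) + (0)·(1) + (0)·(2) + (0)·(3) + (0)·(1) + (0)·(2) = 1
  c_5 = (0)·(1) + (0)·(-2) + (0)·(1) + (0)·(2) + (0)·(3) + (0)·(1) + (1)·(2) = 2
  c_6 = (0)·(1) + (1)·(-2) + (0)·(1) + (0)·(2) + (0)·(3) + (0)·(1) + (2)·(2) = 2
  c_7 = (0)·(1) + (0)·(-2) + (1)·(1) + (0)·(2) + (0)·(3) + (0)·(1) + (0)·(2) = 1
Expand coordinatewise in base 2:
  c_1 = 1 = 1·2^0
  c_2 = 3 = 1·2^0 + 1·2^1
  c_3 = 2 = 0·2^0 + 1·2^1
  c_4 = 1 = 1·2^0
  c_5 = 2 = 0·2^0 + 1·2^1
  c_6 = 2 = 0·2^0 + 1·2^1
  c_7 = 1 = 1·2^0
λ_0 = (1, 1, 0, 1, 0, 0, 1)
λ_1 = (0, 1, 1, 0, 1, 1, 0)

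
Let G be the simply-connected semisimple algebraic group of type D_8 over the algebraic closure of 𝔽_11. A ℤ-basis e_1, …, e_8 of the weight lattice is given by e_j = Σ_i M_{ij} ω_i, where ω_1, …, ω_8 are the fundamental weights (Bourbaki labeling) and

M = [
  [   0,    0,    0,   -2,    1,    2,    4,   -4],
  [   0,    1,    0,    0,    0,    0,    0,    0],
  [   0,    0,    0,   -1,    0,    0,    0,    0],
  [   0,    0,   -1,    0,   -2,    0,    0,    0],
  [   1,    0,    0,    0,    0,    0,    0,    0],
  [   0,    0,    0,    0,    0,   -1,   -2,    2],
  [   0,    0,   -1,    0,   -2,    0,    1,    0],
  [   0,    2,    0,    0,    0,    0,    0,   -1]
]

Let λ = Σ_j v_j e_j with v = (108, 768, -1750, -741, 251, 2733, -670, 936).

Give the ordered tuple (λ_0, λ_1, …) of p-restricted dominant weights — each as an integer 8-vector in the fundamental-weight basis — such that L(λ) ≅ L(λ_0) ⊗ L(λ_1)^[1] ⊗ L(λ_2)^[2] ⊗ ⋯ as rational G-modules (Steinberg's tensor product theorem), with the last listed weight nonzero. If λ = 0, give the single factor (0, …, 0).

Change of basis e → ω: c = M·v where v = (108, 768, -1750, -741, 251, 2733, -670, 936):
  c_1 = 0·108 + 0·768 + (0)·(-1750) + (-2)·(-741) + 1·251 + 2·2733 + (4)·(-670) + (-4)·(936) = 775
  c_2 = 0·108 + 1·768 + (0)·(-1750) + (0)·(-741) + 0·251 + 0·2733 + (0)·(-670) + 0·936 = 768
  c_3 = 0·108 + 0·768 + (0)·(-1750) + (-1)·(-741) + 0·251 + 0·2733 + (0)·(-670) + 0·936 = 741
  c_4 = 0·108 + 0·768 + (-1)·(-1750) + (0)·(-741) + (-2)·(251) + 0·2733 + (0)·(-670) + 0·936 = 1248
  c_5 = 1·108 + 0·768 + (0)·(-1750) + (0)·(-741) + 0·251 + 0·2733 + (0)·(-670) + 0·936 = 108
  c_6 = 0·108 + 0·768 + (0)·(-1750) + (0)·(-741) + 0·251 + (-1)·(2733) + (-2)·(-670) + 2·936 = 479
  c_7 = 0·108 + 0·768 + (-1)·(-1750) + (0)·(-741) + (-2)·(251) + 0·2733 + (1)·(-670) + 0·936 = 578
  c_8 = 0·108 + 2·768 + (0)·(-1750) + (0)·(-741) + 0·251 + 0·2733 + (0)·(-670) + (-1)·(936) = 600
Expand coordinatewise in base 11:
  c_1 = 775 = 5·11^0 + 4·11^1 + 6·11^2
  c_2 = 768 = 9·11^0 + 3·11^1 + 6·11^2
  c_3 = 741 = 4·11^0 + 1·11^1 + 6·11^2
  c_4 = 1248 = 5·11^0 + 3·11^1 + 10·11^2
  c_5 = 108 = 9·11^0 + 9·11^1
  c_6 = 479 = 6·11^0 + 10·11^1 + 3·11^2
  c_7 = 578 = 6·11^0 + 8·11^1 + 4·11^2
  c_8 = 600 = 6·11^0 + 10·11^1 + 4·11^2
Factor λ_0 = (5, 9, 4, 5, 9, 6, 6, 6)
Factor λ_1 = (4, 3, 1, 3, 9, 10, 8, 10)
Factor λ_2 = (6, 6, 6, 10, 0, 3, 4, 4)

((5, 9, 4, 5, 9, 6, 6, 6), (4, 3, 1, 3, 9, 10, 8, 10), (6, 6, 6, 10, 0, 3, 4, 4))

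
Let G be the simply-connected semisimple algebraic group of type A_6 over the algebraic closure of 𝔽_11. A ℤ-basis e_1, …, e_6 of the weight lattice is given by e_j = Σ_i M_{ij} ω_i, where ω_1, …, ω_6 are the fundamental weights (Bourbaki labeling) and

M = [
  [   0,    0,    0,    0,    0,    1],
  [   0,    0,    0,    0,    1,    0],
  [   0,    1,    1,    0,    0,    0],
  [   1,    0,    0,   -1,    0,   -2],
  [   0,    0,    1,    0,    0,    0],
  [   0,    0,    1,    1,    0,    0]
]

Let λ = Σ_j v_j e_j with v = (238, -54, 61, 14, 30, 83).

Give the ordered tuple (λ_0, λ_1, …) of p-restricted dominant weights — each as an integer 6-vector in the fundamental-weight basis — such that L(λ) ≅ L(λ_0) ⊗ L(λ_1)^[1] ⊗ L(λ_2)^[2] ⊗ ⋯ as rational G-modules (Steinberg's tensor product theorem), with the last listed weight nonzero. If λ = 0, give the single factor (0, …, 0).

((6, 8, 7, 3, 6, 9), (7, 2, 0, 5, 5, 6))

Converting to the ω-basis (c_i = row i of M dotted with v = (238, -54, 61, 14, 30, 83)):
  c_1 = 0*238 + 0*-54 + 0*61 + 0*14 + 0*30 + 1*83 = 83
  c_2 = 0*238 + 0*-54 + 0*61 + 0*14 + 1*30 + 0*83 = 30
  c_3 = 0*238 + 1*-54 + 1*61 + 0*14 + 0*30 + 0*83 = 7
  c_4 = 1*238 + 0*-54 + 0*61 + -1*14 + 0*30 + -2*83 = 58
  c_5 = 0*238 + 0*-54 + 1*61 + 0*14 + 0*30 + 0*83 = 61
  c_6 = 0*238 + 0*-54 + 1*61 + 1*14 + 0*30 + 0*83 = 75
Expand coordinatewise in base 11:
  c_1 = 83 = 6·11^0 + 7·11^1
  c_2 = 30 = 8·11^0 + 2·11^1
  c_3 = 7 = 7·11^0
  c_4 = 58 = 3·11^0 + 5·11^1
  c_5 = 61 = 6·11^0 + 5·11^1
  c_6 = 75 = 9·11^0 + 6·11^1
λ_0 = (6, 8, 7, 3, 6, 9)
λ_1 = (7, 2, 0, 5, 5, 6)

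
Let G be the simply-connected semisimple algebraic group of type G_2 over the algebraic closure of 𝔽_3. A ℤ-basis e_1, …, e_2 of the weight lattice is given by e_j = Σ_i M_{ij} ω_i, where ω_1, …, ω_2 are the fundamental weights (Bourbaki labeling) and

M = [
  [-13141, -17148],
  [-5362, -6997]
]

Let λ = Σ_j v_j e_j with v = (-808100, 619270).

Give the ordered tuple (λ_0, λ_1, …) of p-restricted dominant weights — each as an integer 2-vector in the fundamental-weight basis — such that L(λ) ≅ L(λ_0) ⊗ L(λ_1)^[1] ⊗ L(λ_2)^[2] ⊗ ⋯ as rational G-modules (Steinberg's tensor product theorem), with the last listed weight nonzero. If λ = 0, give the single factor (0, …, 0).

((2, 1), (1, 0), (0, 1), (2, 0), (1, 0))

ω-coordinates c = M·v, v = (-808100, 619270):
  c_1 = -13141*-808100 + -17148*619270 = 140
  c_2 = -5362*-808100 + -6997*619270 = 10
p = 3; digits c_i = Σ_j d_{ij}·3^j, 0 ≤ d_{ij} < 3:
  c_1 = 140 = 2·3^0 + 1·3^1 + 0·3^2 + 2·3^3 + 1·3^4
  c_2 = 10 = 1·3^0 + 0·3^1 + 1·3^2
Factor λ_0 = (2, 1)
Factor λ_1 = (1, 0)
Factor λ_2 = (0, 1)
Factor λ_3 = (2, 0)
Factor λ_4 = (1, 0)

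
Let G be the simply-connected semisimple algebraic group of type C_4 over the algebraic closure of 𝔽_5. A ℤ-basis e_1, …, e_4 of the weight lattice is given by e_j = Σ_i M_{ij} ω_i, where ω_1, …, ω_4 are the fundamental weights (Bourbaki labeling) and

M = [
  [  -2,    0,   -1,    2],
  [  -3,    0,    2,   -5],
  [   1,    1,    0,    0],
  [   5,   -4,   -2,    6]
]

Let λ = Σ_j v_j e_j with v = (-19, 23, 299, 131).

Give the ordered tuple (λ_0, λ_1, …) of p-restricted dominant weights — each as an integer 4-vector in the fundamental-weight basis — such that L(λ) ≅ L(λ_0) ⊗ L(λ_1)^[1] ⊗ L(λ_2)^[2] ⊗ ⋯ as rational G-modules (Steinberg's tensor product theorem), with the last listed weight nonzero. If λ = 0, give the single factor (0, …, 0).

((1, 0, 4, 1),)

Converting to the ω-basis (c_i = row i of M dotted with v = (-19, 23, 299, 131)):
  c_1 = -2*-19 + 0*23 + -1*299 + 2*131 = 1
  c_2 = -3*-19 + 0*23 + 2*299 + -5*131 = 0
  c_3 = 1*-19 + 1*23 + 0*299 + 0*131 = 4
  c_4 = 5*-19 + -4*23 + -2*299 + 6*131 = 1
p = 5; digits c_i = Σ_j d_{ij}·5^j, 0 ≤ d_{ij} < 5:
  c_1 = 1 = 1·5^0
  c_2 = 0
  c_3 = 4 = 4·5^0
  c_4 = 1 = 1·5^0
p-restricted factor λ_0 = (1, 0, 4, 1)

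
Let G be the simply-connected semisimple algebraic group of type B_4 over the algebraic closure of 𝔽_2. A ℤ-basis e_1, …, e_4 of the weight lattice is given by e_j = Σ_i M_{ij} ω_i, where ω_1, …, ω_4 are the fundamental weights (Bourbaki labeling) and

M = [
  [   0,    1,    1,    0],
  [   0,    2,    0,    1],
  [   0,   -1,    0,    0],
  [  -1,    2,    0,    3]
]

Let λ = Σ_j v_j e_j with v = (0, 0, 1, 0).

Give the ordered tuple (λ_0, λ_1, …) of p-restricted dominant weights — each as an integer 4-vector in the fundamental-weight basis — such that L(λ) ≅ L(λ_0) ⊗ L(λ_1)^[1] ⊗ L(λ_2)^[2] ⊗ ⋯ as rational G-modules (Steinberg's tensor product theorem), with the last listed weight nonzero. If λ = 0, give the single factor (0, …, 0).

((1, 0, 0, 0),)

ω-coordinates c = M·v, v = (0, 0, 1, 0):
  c_1 = 0·0 + 1·0 + 1·1 + 0·0 = 1
  c_2 = 0·0 + 2·0 + 0·1 + 1·0 = 0
  c_3 = 0·0 + (-1)·(0) + 0·1 + 0·0 = 0
  c_4 = (-1)·(0) + 2·0 + 0·1 + 3·0 = 0
Writing each c_i in base p = 2:
  c_1 = 1 = 1·2^0
  c_2 = 0
  c_3 = 0
  c_4 = 0
p-restricted factor λ_0 = (1, 0, 0, 0)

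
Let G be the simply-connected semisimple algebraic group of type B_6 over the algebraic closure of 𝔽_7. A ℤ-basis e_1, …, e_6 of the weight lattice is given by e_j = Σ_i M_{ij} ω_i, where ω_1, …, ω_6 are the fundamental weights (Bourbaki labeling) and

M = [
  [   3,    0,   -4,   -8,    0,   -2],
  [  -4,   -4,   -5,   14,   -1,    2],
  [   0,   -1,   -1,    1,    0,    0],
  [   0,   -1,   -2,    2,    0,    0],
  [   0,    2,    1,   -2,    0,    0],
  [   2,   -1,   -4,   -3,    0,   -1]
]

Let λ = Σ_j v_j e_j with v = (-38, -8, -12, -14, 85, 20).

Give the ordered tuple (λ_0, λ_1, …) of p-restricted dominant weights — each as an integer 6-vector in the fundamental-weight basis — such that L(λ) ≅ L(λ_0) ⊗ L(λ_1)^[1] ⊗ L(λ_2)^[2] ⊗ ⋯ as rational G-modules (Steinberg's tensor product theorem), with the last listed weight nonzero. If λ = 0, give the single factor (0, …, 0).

Converting to the ω-basis (c_i = row i of M dotted with v = (-38, -8, -12, -14, 85, 20)):
  c_1 = (3)·(-38) + (0)·(-8) + (-4)·(-12) + (-8)·(-14) + (0)·(85) + (-2)·(20) = 6
  c_2 = (-4)·(-38) + (-4)·(-8) + (-5)·(-12) + (14)·(-14) + (-1)·(85) + (2)·(20) = 3
  c_3 = (0)·(-38) + (-1)·(-8) + (-1)·(-12) + (1)·(-14) + (0)·(85) + (0)·(20) = 6
  c_4 = (0)·(-38) + (-1)·(-8) + (-2)·(-12) + (2)·(-14) + (0)·(85) + (0)·(20) = 4
  c_5 = (0)·(-38) + (2)·(-8) + (1)·(-12) + (-2)·(-14) + (0)·(85) + (0)·(20) = 0
  c_6 = (2)·(-38) + (-1)·(-8) + (-4)·(-12) + (-3)·(-14) + (0)·(85) + (-1)·(20) = 2
Writing each c_i in base p = 7:
  c_1 = 6 = 6·7^0
  c_2 = 3 = 3·7^0
  c_3 = 6 = 6·7^0
  c_4 = 4 = 4·7^0
  c_5 = 0
  c_6 = 2 = 2·7^0
p-restricted factor λ_0 = (6, 3, 6, 4, 0, 2)

((6, 3, 6, 4, 0, 2),)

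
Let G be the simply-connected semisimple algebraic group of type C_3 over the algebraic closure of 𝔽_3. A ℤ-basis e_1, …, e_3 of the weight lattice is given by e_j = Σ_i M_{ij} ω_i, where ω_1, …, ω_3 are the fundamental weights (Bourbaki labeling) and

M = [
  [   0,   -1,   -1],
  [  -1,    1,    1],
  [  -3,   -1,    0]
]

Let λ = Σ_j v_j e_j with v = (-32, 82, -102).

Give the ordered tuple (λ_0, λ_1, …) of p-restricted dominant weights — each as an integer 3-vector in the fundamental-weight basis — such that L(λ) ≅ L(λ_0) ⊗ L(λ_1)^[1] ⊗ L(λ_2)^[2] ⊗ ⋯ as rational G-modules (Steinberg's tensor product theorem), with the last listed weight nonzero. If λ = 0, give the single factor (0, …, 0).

Compute c_i = Σ_j M_{ij} v_j with v = (-32, 82, -102):
  c_1 = (0)·(-32) + (-1)·(82) + (-1)·(-102) = 20
  c_2 = (-1)·(-32) + 1·82 + (1)·(-102) = 12
  c_3 = (-3)·(-32) + (-1)·(82) + (0)·(-102) = 14
p = 3; digits c_i = Σ_j d_{ij}·3^j, 0 ≤ d_{ij} < 3:
  c_1 = 20 = 2·3^0 + 0·3^1 + 2·3^2
  c_2 = 12 = 0·3^0 + 1·3^1 + 1·3^2
  c_3 = 14 = 2·3^0 + 1·3^1 + 1·3^2
Factor λ_0 = (2, 0, 2)
Factor λ_1 = (0, 1, 1)
Factor λ_2 = (2, 1, 1)

((2, 0, 2), (0, 1, 1), (2, 1, 1))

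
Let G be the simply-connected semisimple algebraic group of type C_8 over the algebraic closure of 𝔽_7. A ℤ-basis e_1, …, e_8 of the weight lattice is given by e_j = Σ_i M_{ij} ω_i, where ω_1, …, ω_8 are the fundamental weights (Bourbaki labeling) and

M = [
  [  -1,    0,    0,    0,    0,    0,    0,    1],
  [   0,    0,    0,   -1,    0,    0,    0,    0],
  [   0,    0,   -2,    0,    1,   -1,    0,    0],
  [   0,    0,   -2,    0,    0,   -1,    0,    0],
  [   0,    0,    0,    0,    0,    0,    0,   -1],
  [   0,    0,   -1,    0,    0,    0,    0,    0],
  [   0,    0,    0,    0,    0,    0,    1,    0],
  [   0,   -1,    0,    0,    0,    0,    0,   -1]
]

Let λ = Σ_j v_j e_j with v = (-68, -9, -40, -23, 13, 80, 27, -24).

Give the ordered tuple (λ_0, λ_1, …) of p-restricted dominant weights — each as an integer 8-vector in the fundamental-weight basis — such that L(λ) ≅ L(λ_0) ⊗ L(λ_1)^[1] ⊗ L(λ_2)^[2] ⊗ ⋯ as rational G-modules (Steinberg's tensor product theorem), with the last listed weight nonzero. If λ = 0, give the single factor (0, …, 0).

Compute c_i = Σ_j M_{ij} v_j with v = (-68, -9, -40, -23, 13, 80, 27, -24):
  c_1 = -1*-68 + 0*-9 + 0*-40 + 0*-23 + 0*13 + 0*80 + 0*27 + 1*-24 = 44
  c_2 = 0*-68 + 0*-9 + 0*-40 + -1*-23 + 0*13 + 0*80 + 0*27 + 0*-24 = 23
  c_3 = 0*-68 + 0*-9 + -2*-40 + 0*-23 + 1*13 + -1*80 + 0*27 + 0*-24 = 13
  c_4 = 0*-68 + 0*-9 + -2*-40 + 0*-23 + 0*13 + -1*80 + 0*27 + 0*-24 = 0
  c_5 = 0*-68 + 0*-9 + 0*-40 + 0*-23 + 0*13 + 0*80 + 0*27 + -1*-24 = 24
  c_6 = 0*-68 + 0*-9 + -1*-40 + 0*-23 + 0*13 + 0*80 + 0*27 + 0*-24 = 40
  c_7 = 0*-68 + 0*-9 + 0*-40 + 0*-23 + 0*13 + 0*80 + 1*27 + 0*-24 = 27
  c_8 = 0*-68 + -1*-9 + 0*-40 + 0*-23 + 0*13 + 0*80 + 0*27 + -1*-24 = 33
Writing each c_i in base p = 7:
  c_1 = 44 = 2·7^0 + 6·7^1
  c_2 = 23 = 2·7^0 + 3·7^1
  c_3 = 13 = 6·7^0 + 1·7^1
  c_4 = 0
  c_5 = 24 = 3·7^0 + 3·7^1
  c_6 = 40 = 5·7^0 + 5·7^1
  c_7 = 27 = 6·7^0 + 3·7^1
  c_8 = 33 = 5·7^0 + 4·7^1
Factor λ_0 = (2, 2, 6, 0, 3, 5, 6, 5)
Factor λ_1 = (6, 3, 1, 0, 3, 5, 3, 4)

((2, 2, 6, 0, 3, 5, 6, 5), (6, 3, 1, 0, 3, 5, 3, 4))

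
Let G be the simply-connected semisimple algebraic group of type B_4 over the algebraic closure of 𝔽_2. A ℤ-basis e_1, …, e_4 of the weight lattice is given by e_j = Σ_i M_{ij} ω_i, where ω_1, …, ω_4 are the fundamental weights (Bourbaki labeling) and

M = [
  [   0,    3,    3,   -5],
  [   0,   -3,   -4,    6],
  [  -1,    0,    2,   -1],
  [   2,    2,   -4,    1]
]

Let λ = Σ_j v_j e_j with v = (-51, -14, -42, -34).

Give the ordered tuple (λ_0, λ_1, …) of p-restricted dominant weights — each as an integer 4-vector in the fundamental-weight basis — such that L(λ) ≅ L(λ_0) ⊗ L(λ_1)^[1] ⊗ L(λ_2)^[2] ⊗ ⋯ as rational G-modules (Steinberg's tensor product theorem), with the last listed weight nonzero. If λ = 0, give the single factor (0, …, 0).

In the fundamental-weight basis, λ has coordinates c = M·v (v = (-51, -14, -42, -34)):
  c_1 = (0)·(-51) + (3)·(-14) + (3)·(-42) + (-5)·(-34) = 2
  c_2 = (0)·(-51) + (-3)·(-14) + (-4)·(-42) + (6)·(-34) = 6
  c_3 = (-1)·(-51) + (0)·(-14) + (2)·(-42) + (-1)·(-34) = 1
  c_4 = (2)·(-51) + (2)·(-14) + (-4)·(-42) + (1)·(-34) = 4
Expand coordinatewise in base 2:
  c_1 = 2 = 0·2^0 + 1·2^1
  c_2 = 6 = 0·2^0 + 1·2^1 + 1·2^2
  c_3 = 1 = 1·2^0
  c_4 = 4 = 0·2^0 + 0·2^1 + 1·2^2
Factor λ_0 = (0, 0, 1, 0)
Factor λ_1 = (1, 1, 0, 0)
Factor λ_2 = (0, 1, 0, 1)

((0, 0, 1, 0), (1, 1, 0, 0), (0, 1, 0, 1))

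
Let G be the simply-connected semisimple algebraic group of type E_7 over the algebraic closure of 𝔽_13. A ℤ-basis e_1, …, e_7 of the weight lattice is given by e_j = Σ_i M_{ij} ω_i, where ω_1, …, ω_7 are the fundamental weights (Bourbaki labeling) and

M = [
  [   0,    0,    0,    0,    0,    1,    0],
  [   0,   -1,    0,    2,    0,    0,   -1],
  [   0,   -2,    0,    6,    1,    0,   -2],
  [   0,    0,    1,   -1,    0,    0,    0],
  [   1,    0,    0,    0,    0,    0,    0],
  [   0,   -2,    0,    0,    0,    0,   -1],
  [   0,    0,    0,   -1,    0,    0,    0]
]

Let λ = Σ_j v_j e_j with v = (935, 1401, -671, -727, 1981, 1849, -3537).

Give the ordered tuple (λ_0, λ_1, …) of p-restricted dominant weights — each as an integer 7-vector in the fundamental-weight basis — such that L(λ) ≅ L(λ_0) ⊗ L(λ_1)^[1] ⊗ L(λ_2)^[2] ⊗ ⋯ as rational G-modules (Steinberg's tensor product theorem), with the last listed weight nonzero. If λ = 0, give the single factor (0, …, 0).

((3, 6, 6, 4, 12, 7, 12), (12, 0, 2, 4, 6, 4, 3), (10, 4, 11, 0, 5, 4, 4))

Change of basis e → ω: c = M·v where v = (935, 1401, -671, -727, 1981, 1849, -3537):
  c_1 = 0*935 + 0*1401 + 0*-671 + 0*-727 + 0*1981 + 1*1849 + 0*-3537 = 1849
  c_2 = 0*935 + -1*1401 + 0*-671 + 2*-727 + 0*1981 + 0*1849 + -1*-3537 = 682
  c_3 = 0*935 + -2*1401 + 0*-671 + 6*-727 + 1*1981 + 0*1849 + -2*-3537 = 1891
  c_4 = 0*935 + 0*1401 + 1*-671 + -1*-727 + 0*1981 + 0*1849 + 0*-3537 = 56
  c_5 = 1*935 + 0*1401 + 0*-671 + 0*-727 + 0*1981 + 0*1849 + 0*-3537 = 935
  c_6 = 0*935 + -2*1401 + 0*-671 + 0*-727 + 0*1981 + 0*1849 + -1*-3537 = 735
  c_7 = 0*935 + 0*1401 + 0*-671 + -1*-727 + 0*1981 + 0*1849 + 0*-3537 = 727
p = 13; digits c_i = Σ_j d_{ij}·13^j, 0 ≤ d_{ij} < 13:
  c_1 = 1849 = 3·13^0 + 12·13^1 + 10·13^2
  c_2 = 682 = 6·13^0 + 0·13^1 + 4·13^2
  c_3 = 1891 = 6·13^0 + 2·13^1 + 11·13^2
  c_4 = 56 = 4·13^0 + 4·13^1
  c_5 = 935 = 12·13^0 + 6·13^1 + 5·13^2
  c_6 = 735 = 7·13^0 + 4·13^1 + 4·13^2
  c_7 = 727 = 12·13^0 + 3·13^1 + 4·13^2
λ_0 = (3, 6, 6, 4, 12, 7, 12)
λ_1 = (12, 0, 2, 4, 6, 4, 3)
λ_2 = (10, 4, 11, 0, 5, 4, 4)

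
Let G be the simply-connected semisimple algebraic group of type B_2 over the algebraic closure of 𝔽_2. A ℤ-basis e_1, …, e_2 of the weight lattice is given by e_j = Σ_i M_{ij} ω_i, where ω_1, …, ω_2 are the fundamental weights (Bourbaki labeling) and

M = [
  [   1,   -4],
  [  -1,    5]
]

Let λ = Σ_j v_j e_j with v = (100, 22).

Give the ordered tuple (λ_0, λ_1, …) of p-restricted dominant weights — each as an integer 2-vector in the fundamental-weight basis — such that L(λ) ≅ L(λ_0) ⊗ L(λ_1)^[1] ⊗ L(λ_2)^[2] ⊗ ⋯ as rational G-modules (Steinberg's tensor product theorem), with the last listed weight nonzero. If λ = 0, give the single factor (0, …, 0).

ω-coordinates c = M·v, v = (100, 22):
  c_1 = 1*100 + -4*22 = 12
  c_2 = -1*100 + 5*22 = 10
Base-2 expansion of each c_i:
  c_1 = 12 = 0·2^0 + 0·2^1 + 1·2^2 + 1·2^3
  c_2 = 10 = 0·2^0 + 1·2^1 + 0·2^2 + 1·2^3
p-restricted factor λ_0 = (0, 0)
p-restricted factor λ_1 = (0, 1)
p-restricted factor λ_2 = (1, 0)
p-restricted factor λ_3 = (1, 1)

((0, 0), (0, 1), (1, 0), (1, 1))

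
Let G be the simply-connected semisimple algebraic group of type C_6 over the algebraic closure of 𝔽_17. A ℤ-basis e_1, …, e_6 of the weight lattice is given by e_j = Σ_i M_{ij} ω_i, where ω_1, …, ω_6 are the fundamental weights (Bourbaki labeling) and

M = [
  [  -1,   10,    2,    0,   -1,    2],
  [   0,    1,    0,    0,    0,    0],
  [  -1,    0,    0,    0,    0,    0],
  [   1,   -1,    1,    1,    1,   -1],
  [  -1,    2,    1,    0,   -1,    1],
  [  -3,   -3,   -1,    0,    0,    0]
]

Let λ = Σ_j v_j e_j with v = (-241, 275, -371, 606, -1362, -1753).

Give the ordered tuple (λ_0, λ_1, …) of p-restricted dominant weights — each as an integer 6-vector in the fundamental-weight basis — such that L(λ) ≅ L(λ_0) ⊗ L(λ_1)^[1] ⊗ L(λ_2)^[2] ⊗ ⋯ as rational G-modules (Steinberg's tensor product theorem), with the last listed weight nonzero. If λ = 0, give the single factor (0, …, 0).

Change of basis e → ω: c = M·v where v = (-241, 275, -371, 606, -1362, -1753):
  c_1 = (-1)·(-241) + (10)·(275) + (2)·(-371) + (0)·(606) + (-1)·(-1362) + (2)·(-1753) = 105
  c_2 = (0)·(-241) + (1)·(275) + (0)·(-371) + (0)·(606) + (0)·(-1362) + (0)·(-1753) = 275
  c_3 = (-1)·(-241) + (0)·(275) + (0)·(-371) + (0)·(606) + (0)·(-1362) + (0)·(-1753) = 241
  c_4 = (1)·(-241) + (-1)·(275) + (1)·(-371) + (1)·(606) + (1)·(-1362) + (-1)·(-1753) = 110
  c_5 = (-1)·(-241) + (2)·(275) + (1)·(-371) + (0)·(606) + (-1)·(-1362) + (1)·(-1753) = 29
  c_6 = (-3)·(-241) + (-3)·(275) + (-1)·(-371) + (0)·(606) + (0)·(-1362) + (0)·(-1753) = 269
Expand coordinatewise in base 17:
  c_1 = 105 = 3·17^0 + 6·17^1
  c_2 = 275 = 3·17^0 + 16·17^1
  c_3 = 241 = 3·17^0 + 14·17^1
  c_4 = 110 = 8·17^0 + 6·17^1
  c_5 = 29 = 12·17^0 + 1·17^1
  c_6 = 269 = 14·17^0 + 15·17^1
Factor λ_0 = (3, 3, 3, 8, 12, 14)
Factor λ_1 = (6, 16, 14, 6, 1, 15)

((3, 3, 3, 8, 12, 14), (6, 16, 14, 6, 1, 15))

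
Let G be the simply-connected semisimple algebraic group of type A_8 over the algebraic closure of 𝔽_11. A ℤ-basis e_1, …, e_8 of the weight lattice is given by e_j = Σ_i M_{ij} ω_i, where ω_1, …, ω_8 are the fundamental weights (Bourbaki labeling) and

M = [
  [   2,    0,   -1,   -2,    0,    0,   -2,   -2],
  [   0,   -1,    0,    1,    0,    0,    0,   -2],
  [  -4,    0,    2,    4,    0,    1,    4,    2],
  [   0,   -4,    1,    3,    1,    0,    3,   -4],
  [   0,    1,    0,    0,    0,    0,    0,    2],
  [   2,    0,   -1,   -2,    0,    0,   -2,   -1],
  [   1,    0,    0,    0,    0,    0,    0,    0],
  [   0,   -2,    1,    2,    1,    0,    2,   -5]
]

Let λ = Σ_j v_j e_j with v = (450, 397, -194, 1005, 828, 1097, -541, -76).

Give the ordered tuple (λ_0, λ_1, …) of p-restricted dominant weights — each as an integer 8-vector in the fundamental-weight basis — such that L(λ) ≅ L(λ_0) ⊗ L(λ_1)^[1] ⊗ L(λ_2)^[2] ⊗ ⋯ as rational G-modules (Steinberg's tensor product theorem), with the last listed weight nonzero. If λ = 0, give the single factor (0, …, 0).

((10, 1, 8, 5, 3, 0, 10, 4), (6, 3, 0, 1, 0, 0, 7, 5), (2, 6, 5, 6, 2, 2, 3, 9))

Compute c_i = Σ_j M_{ij} v_j with v = (450, 397, -194, 1005, 828, 1097, -541, -76):
  c_1 = 2·450 + 0·397 + (-1)·(-194) + (-2)·(1005) + 0·828 + 0·1097 + (-2)·(-541) + (-2)·(-76) = 318
  c_2 = 0·450 + (-1)·(397) + (0)·(-194) + 1·1005 + 0·828 + 0·1097 + (0)·(-541) + (-2)·(-76) = 760
  c_3 = (-4)·(450) + 0·397 + (2)·(-194) + 4·1005 + 0·828 + 1·1097 + (4)·(-541) + (2)·(-76) = 613
  c_4 = 0·450 + (-4)·(397) + (1)·(-194) + 3·1005 + 1·828 + 0·1097 + (3)·(-541) + (-4)·(-76) = 742
  c_5 = 0·450 + 1·397 + (0)·(-194) + 0·1005 + 0·828 + 0·1097 + (0)·(-541) + (2)·(-76) = 245
  c_6 = 2·450 + 0·397 + (-1)·(-194) + (-2)·(1005) + 0·828 + 0·1097 + (-2)·(-541) + (-1)·(-76) = 242
  c_7 = 1·450 + 0·397 + (0)·(-194) + 0·1005 + 0·828 + 0·1097 + (0)·(-541) + (0)·(-76) = 450
  c_8 = 0·450 + (-2)·(397) + (1)·(-194) + 2·1005 + 1·828 + 0·1097 + (2)·(-541) + (-5)·(-76) = 1148
Base-11 expansion of each c_i:
  c_1 = 318 = 10·11^0 + 6·11^1 + 2·11^2
  c_2 = 760 = 1·11^0 + 3·11^1 + 6·11^2
  c_3 = 613 = 8·11^0 + 0·11^1 + 5·11^2
  c_4 = 742 = 5·11^0 + 1·11^1 + 6·11^2
  c_5 = 245 = 3·11^0 + 0·11^1 + 2·11^2
  c_6 = 242 = 0·11^0 + 0·11^1 + 2·11^2
  c_7 = 450 = 10·11^0 + 7·11^1 + 3·11^2
  c_8 = 1148 = 4·11^0 + 5·11^1 + 9·11^2
p-restricted factor λ_0 = (10, 1, 8, 5, 3, 0, 10, 4)
p-restricted factor λ_1 = (6, 3, 0, 1, 0, 0, 7, 5)
p-restricted factor λ_2 = (2, 6, 5, 6, 2, 2, 3, 9)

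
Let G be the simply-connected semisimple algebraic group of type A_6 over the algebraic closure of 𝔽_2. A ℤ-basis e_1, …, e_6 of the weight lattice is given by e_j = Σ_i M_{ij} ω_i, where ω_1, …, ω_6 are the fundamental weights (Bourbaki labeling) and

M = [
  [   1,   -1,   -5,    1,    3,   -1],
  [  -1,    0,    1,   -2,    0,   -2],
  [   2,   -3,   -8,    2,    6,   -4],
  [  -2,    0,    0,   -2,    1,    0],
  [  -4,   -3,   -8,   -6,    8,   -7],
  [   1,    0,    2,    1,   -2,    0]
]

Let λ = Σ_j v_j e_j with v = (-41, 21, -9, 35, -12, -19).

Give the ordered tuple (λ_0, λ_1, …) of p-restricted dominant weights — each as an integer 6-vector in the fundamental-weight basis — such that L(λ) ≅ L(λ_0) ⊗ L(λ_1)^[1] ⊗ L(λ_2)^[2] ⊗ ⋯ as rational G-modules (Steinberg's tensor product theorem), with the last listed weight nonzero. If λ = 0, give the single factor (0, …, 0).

Change of basis e → ω: c = M·v where v = (-41, 21, -9, 35, -12, -19):
  c_1 = (1)·(-41) + (-1)·(21) + (-5)·(-9) + (1)·(35) + (3)·(-12) + (-1)·(-19) = 1
  c_2 = (-1)·(-41) + (0)·(21) + (1)·(-9) + (-2)·(35) + (0)·(-12) + (-2)·(-19) = 0
  c_3 = (2)·(-41) + (-3)·(21) + (-8)·(-9) + (2)·(35) + (6)·(-12) + (-4)·(-19) = 1
  c_4 = (-2)·(-41) + (0)·(21) + (0)·(-9) + (-2)·(35) + (1)·(-12) + (0)·(-19) = 0
  c_5 = (-4)·(-41) + (-3)·(21) + (-8)·(-9) + (-6)·(35) + (8)·(-12) + (-7)·(-19) = 0
  c_6 = (1)·(-41) + (0)·(21) + (2)·(-9) + (1)·(35) + (-2)·(-12) + (0)·(-19) = 0
Base-2 expansion of each c_i:
  c_1 = 1 = 1·2^0
  c_2 = 0
  c_3 = 1 = 1·2^0
  c_4 = 0
  c_5 = 0
  c_6 = 0
Factor λ_0 = (1, 0, 1, 0, 0, 0)

((1, 0, 1, 0, 0, 0),)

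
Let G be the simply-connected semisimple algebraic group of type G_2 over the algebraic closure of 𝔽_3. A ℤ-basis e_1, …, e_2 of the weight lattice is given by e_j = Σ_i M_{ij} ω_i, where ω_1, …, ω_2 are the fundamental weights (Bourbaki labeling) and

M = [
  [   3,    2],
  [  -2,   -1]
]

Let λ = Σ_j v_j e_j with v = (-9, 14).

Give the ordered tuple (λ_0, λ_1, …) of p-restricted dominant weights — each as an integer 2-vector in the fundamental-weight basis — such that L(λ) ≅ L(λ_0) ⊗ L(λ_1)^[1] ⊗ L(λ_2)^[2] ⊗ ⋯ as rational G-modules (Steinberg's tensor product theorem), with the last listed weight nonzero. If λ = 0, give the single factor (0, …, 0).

In the fundamental-weight basis, λ has coordinates c = M·v (v = (-9, 14)):
  c_1 = (3)·(-9) + 2·14 = 1
  c_2 = (-2)·(-9) + (-1)·(14) = 4
p = 3; digits c_i = Σ_j d_{ij}·3^j, 0 ≤ d_{ij} < 3:
  c_1 = 1 = 1·3^0
  c_2 = 4 = 1·3^0 + 1·3^1
p-restricted factor λ_0 = (1, 1)
p-restricted factor λ_1 = (0, 1)

((1, 1), (0, 1))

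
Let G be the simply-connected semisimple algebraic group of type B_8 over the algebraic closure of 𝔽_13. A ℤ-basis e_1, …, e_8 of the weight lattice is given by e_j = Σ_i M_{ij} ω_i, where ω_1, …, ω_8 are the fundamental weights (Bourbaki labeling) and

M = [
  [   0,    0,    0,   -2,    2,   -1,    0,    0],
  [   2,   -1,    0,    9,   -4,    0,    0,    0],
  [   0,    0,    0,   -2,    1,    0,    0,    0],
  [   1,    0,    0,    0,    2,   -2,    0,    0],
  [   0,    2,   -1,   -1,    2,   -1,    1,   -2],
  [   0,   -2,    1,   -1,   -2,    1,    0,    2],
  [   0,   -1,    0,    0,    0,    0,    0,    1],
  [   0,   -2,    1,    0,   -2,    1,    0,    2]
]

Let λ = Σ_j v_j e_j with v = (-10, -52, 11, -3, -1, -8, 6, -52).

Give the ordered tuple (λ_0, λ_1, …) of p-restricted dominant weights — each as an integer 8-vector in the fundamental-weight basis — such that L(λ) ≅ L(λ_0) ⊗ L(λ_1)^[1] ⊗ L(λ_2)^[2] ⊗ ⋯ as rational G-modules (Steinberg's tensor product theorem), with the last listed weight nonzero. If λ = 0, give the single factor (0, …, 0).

((12, 9, 5, 4, 4, 8, 0, 5),)

In the fundamental-weight basis, λ has coordinates c = M·v (v = (-10, -52, 11, -3, -1, -8, 6, -52)):
  c_1 = (0)·(-10) + (0)·(-52) + 0·11 + (-2)·(-3) + (2)·(-1) + (-1)·(-8) + 0·6 + (0)·(-52) = 12
  c_2 = (2)·(-10) + (-1)·(-52) + 0·11 + (9)·(-3) + (-4)·(-1) + (0)·(-8) + 0·6 + (0)·(-52) = 9
  c_3 = (0)·(-10) + (0)·(-52) + 0·11 + (-2)·(-3) + (1)·(-1) + (0)·(-8) + 0·6 + (0)·(-52) = 5
  c_4 = (1)·(-10) + (0)·(-52) + 0·11 + (0)·(-3) + (2)·(-1) + (-2)·(-8) + 0·6 + (0)·(-52) = 4
  c_5 = (0)·(-10) + (2)·(-52) + (-1)·(11) + (-1)·(-3) + (2)·(-1) + (-1)·(-8) + 1·6 + (-2)·(-52) = 4
  c_6 = (0)·(-10) + (-2)·(-52) + 1·11 + (-1)·(-3) + (-2)·(-1) + (1)·(-8) + 0·6 + (2)·(-52) = 8
  c_7 = (0)·(-10) + (-1)·(-52) + 0·11 + (0)·(-3) + (0)·(-1) + (0)·(-8) + 0·6 + (1)·(-52) = 0
  c_8 = (0)·(-10) + (-2)·(-52) + 1·11 + (0)·(-3) + (-2)·(-1) + (1)·(-8) + 0·6 + (2)·(-52) = 5
Base-13 expansion of each c_i:
  c_1 = 12 = 12·13^0
  c_2 = 9 = 9·13^0
  c_3 = 5 = 5·13^0
  c_4 = 4 = 4·13^0
  c_5 = 4 = 4·13^0
  c_6 = 8 = 8·13^0
  c_7 = 0
  c_8 = 5 = 5·13^0
Factor λ_0 = (12, 9, 5, 4, 4, 8, 0, 5)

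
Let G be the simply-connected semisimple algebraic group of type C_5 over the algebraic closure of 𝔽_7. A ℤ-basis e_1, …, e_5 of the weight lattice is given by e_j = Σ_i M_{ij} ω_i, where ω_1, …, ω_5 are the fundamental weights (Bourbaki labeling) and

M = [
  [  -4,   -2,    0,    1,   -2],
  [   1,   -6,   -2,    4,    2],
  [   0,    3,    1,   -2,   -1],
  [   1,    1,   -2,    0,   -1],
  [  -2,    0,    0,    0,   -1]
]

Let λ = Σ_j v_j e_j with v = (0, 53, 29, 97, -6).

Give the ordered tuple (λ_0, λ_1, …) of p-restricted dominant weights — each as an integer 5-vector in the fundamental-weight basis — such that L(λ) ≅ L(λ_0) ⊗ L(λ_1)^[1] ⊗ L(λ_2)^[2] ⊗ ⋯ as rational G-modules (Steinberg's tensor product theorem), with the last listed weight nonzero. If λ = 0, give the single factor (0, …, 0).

ω-coordinates c = M·v, v = (0, 53, 29, 97, -6):
  c_1 = -4*0 + -2*53 + 0*29 + 1*97 + -2*-6 = 3
  c_2 = 1*0 + -6*53 + -2*29 + 4*97 + 2*-6 = 0
  c_3 = 0*0 + 3*53 + 1*29 + -2*97 + -1*-6 = 0
  c_4 = 1*0 + 1*53 + -2*29 + 0*97 + -1*-6 = 1
  c_5 = -2*0 + 0*53 + 0*29 + 0*97 + -1*-6 = 6
Expand coordinatewise in base 7:
  c_1 = 3 = 3·7^0
  c_2 = 0
  c_3 = 0
  c_4 = 1 = 1·7^0
  c_5 = 6 = 6·7^0
p-restricted factor λ_0 = (3, 0, 0, 1, 6)

((3, 0, 0, 1, 6),)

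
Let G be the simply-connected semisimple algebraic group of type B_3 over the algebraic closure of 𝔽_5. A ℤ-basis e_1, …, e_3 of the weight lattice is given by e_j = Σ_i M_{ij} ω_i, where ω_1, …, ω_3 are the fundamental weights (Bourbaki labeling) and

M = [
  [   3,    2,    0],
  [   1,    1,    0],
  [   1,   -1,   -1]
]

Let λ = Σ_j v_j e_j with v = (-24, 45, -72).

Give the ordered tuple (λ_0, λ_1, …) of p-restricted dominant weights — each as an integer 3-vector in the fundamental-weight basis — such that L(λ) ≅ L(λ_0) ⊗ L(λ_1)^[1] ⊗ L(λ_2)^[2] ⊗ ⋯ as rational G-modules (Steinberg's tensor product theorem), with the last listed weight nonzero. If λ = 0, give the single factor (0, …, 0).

ω-coordinates c = M·v, v = (-24, 45, -72):
  c_1 = (3)·(-24) + (2)·(45) + (0)·(-72) = 18
  c_2 = (1)·(-24) + (1)·(45) + (0)·(-72) = 21
  c_3 = (1)·(-24) + (-1)·(45) + (-1)·(-72) = 3
p = 5; digits c_i = Σ_j d_{ij}·5^j, 0 ≤ d_{ij} < 5:
  c_1 = 18 = 3·5^0 + 3·5^1
  c_2 = 21 = 1·5^0 + 4·5^1
  c_3 = 3 = 3·5^0
Factor λ_0 = (3, 1, 3)
Factor λ_1 = (3, 4, 0)

((3, 1, 3), (3, 4, 0))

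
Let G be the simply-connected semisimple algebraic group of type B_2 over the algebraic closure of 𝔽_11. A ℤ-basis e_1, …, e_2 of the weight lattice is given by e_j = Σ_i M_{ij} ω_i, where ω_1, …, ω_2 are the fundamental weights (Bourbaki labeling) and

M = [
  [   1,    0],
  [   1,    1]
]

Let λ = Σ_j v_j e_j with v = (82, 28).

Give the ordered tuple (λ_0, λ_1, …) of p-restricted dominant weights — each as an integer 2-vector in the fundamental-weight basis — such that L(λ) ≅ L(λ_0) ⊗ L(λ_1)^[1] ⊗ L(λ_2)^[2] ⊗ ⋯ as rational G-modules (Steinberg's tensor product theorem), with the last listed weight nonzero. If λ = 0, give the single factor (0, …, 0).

ω-coordinates c = M·v, v = (82, 28):
  c_1 = (1)·(82) + (0)·(28) = 82
  c_2 = (1)·(82) + (1)·(28) = 110
p = 11; digits c_i = Σ_j d_{ij}·11^j, 0 ≤ d_{ij} < 11:
  c_1 = 82 = 5·11^0 + 7·11^1
  c_2 = 110 = 0·11^0 + 10·11^1
p-restricted factor λ_0 = (5, 0)
p-restricted factor λ_1 = (7, 10)

((5, 0), (7, 10))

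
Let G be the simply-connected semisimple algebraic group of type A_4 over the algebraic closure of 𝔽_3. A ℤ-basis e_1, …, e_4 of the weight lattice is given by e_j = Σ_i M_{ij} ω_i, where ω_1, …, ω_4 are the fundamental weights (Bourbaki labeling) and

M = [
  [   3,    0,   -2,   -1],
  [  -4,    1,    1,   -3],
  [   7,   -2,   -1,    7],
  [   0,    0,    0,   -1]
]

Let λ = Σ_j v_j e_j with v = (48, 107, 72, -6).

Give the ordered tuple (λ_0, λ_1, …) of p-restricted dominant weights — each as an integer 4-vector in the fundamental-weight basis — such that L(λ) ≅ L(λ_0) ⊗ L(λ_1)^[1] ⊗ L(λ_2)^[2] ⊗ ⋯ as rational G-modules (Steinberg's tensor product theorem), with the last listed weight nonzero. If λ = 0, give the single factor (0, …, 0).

Compute c_i = Σ_j M_{ij} v_j with v = (48, 107, 72, -6):
  c_1 = (3)·(48) + (0)·(107) + (-2)·(72) + (-1)·(-6) = 6
  c_2 = (-4)·(48) + (1)·(107) + (1)·(72) + (-3)·(-6) = 5
  c_3 = (7)·(48) + (-2)·(107) + (-1)·(72) + (7)·(-6) = 8
  c_4 = (0)·(48) + (0)·(107) + (0)·(72) + (-1)·(-6) = 6
Writing each c_i in base p = 3:
  c_1 = 6 = 0·3^0 + 2·3^1
  c_2 = 5 = 2·3^0 + 1·3^1
  c_3 = 8 = 2·3^0 + 2·3^1
  c_4 = 6 = 0·3^0 + 2·3^1
Factor λ_0 = (0, 2, 2, 0)
Factor λ_1 = (2, 1, 2, 2)

((0, 2, 2, 0), (2, 1, 2, 2))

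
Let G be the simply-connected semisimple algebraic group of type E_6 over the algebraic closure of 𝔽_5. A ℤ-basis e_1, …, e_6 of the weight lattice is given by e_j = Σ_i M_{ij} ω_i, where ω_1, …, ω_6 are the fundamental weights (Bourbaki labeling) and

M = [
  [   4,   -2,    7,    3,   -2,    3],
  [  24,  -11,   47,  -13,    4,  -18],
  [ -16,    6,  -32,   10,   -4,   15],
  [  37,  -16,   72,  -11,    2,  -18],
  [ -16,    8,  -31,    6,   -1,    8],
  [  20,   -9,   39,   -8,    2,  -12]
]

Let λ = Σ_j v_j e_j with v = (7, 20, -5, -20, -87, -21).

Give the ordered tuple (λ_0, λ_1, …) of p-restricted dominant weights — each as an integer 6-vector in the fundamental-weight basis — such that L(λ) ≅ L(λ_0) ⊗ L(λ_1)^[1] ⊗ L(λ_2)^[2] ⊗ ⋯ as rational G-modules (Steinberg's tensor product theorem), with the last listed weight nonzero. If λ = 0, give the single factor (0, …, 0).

((4, 3, 1, 3, 2, 3),)

ω-coordinates c = M·v, v = (7, 20, -5, -20, -87, -21):
  c_1 = (4)·(7) + (-2)·(20) + (7)·(-5) + (3)·(-20) + (-2)·(-87) + (3)·(-21) = 4
  c_2 = (24)·(7) + (-11)·(20) + (47)·(-5) + (-13)·(-20) + (4)·(-87) + (-18)·(-21) = 3
  c_3 = (-16)·(7) + (6)·(20) + (-32)·(-5) + (10)·(-20) + (-4)·(-87) + (15)·(-21) = 1
  c_4 = (37)·(7) + (-16)·(20) + (72)·(-5) + (-11)·(-20) + (2)·(-87) + (-18)·(-21) = 3
  c_5 = (-16)·(7) + (8)·(20) + (-31)·(-5) + (6)·(-20) + (-1)·(-87) + (8)·(-21) = 2
  c_6 = (20)·(7) + (-9)·(20) + (39)·(-5) + (-8)·(-20) + (2)·(-87) + (-12)·(-21) = 3
p = 5; digits c_i = Σ_j d_{ij}·5^j, 0 ≤ d_{ij} < 5:
  c_1 = 4 = 4·5^0
  c_2 = 3 = 3·5^0
  c_3 = 1 = 1·5^0
  c_4 = 3 = 3·5^0
  c_5 = 2 = 2·5^0
  c_6 = 3 = 3·5^0
λ_0 = (4, 3, 1, 3, 2, 3)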